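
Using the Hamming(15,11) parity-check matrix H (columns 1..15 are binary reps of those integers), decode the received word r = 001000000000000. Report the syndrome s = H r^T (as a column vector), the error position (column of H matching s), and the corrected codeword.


s = (0, 0, 1, 1)^T, error position = 3, corrected codeword c = 000000000000000

Compute s = H r^T mod 2 one row at a time:
  s_1 = 0 + 0 + 0 + 0 + 0 + 0 + 0 + 0 = 0 ≡ 0 (mod 2).
  s_2 = 0 + 0 + 0 + 0 + 0 + 0 + 0 + 0 = 0 ≡ 0 (mod 2).
  s_3 = 0 + 1 + 0 + 0 + 0 + 0 + 0 + 0 = 1 ≡ 1 (mod 2).
  s_4 = 0 + 1 + 0 + 0 + 0 + 0 + 0 + 0 = 1 ≡ 1 (mod 2).
s = (0, 0, 1, 1)^T — this equals column 3 of H (binary 0011), so error is at position 3.
Correct: flip bit 3 of r = 001000000000000 to get c = 000000000000000.


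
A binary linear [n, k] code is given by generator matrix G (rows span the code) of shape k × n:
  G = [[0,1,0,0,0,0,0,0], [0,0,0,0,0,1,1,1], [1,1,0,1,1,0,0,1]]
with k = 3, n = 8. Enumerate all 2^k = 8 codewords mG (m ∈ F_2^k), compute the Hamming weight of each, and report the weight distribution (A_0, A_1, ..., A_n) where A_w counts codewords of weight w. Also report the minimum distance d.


Weight distribution: A_0 = 1, A_1 = 1, A_3 = 1, A_4 = 2, A_5 = 2, A_6 = 1. Minimum distance d = 1.

Enumerate all 2^3 = 8 messages m ∈ F_2^3.
For each, compute codeword c = mG in F_2^8, then tally its weight.
  m = 000 → c = 00000000, weight = 0.
  m = 100 → c = 01000000, weight = 1.
  m = 010 → c = 00000111, weight = 3.
  m = 110 → c = 01000111, weight = 4.
  m = 001 → c = 11011001, weight = 5.
  m = 101 → c = 10011001, weight = 4.
  m = 011 → c = 11011110, weight = 6.
  m = 111 → c = 10011110, weight = 5.
Tally weights:
  weight 0: 1 codewords.
  weight 1: 1 codewords.
  weight 3: 1 codewords.
  weight 4: 2 codewords.
  weight 5: 2 codewords.
  weight 6: 1 codewords.
Minimum distance d = smallest w > 0 with A_w > 0 = 1.
Sanity: Σ A_w = 8 = 2^3 = 8 ✓.


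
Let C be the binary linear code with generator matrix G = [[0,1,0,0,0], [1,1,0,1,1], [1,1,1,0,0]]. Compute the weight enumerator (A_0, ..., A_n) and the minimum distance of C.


Weight distribution: A_0 = 1, A_1 = 1, A_2 = 1, A_3 = 3, A_4 = 2. Minimum distance d = 1.

Enumerate all 2^3 = 8 messages m ∈ F_2^3.
For each, compute codeword c = mG in F_2^5, then tally its weight.
  m = 000 → c = 00000, weight = 0.
  m = 100 → c = 01000, weight = 1.
  m = 010 → c = 11011, weight = 4.
  m = 110 → c = 10011, weight = 3.
  m = 001 → c = 11100, weight = 3.
  m = 101 → c = 10100, weight = 2.
  m = 011 → c = 00111, weight = 3.
  m = 111 → c = 01111, weight = 4.
Tally weights:
  weight 0: 1 codewords.
  weight 1: 1 codewords.
  weight 2: 1 codewords.
  weight 3: 3 codewords.
  weight 4: 2 codewords.
Minimum distance d = smallest w > 0 with A_w > 0 = 1.
Sanity: Σ A_w = 8 = 2^3 = 8 ✓.


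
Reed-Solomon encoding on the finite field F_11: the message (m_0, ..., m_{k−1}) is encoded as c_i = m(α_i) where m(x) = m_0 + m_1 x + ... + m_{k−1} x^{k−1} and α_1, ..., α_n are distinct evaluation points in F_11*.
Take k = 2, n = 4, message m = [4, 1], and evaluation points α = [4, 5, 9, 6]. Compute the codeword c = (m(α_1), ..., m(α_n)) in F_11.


c = [8, 9, 2, 10]

Message polynomial: m(x) = 4 + 1·x (mod 11).
For each evaluation point α_i, compute m(α_i) mod 11:
  α_1 = 4: Horner steps 1 → 8, so m(4) = 8.
  α_2 = 5: Horner steps 1 → 9, so m(5) = 9.
  α_3 = 9: Horner steps 1 → 2, so m(9) = 2.
  α_4 = 6: Horner steps 1 → 10, so m(6) = 10.
Codeword c = [8, 9, 2, 10] ∈ F_11^4.


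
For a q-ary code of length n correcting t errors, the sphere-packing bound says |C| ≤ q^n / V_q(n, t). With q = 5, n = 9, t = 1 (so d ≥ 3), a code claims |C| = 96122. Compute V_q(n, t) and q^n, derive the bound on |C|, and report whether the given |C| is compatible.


V_q(n, t) = 37, q^n = 1953125, Hamming bound = 52787, |C| = 96122 > bound (violated).

Step 1: Compute V_q(n, t) = Σ_{j=0}^1 C(n, j) (q−1)^j.
  j = 0: C(9,0)·(4)^0 = 1·1 = 1.
  j = 1: C(9,1)·(4)^1 = 9·4 = 36.
  V_q(n, t) = 1 + 36 = 37.
Step 2: q^n = 5^9 = 1953125.
Step 3: Hamming bound ⌊q^n / V_q(n,t)⌋ = ⌊1953125/37⌋ = 52787.
Step 4: Compare |C| = 96122 to 52787: violated.
The claimed |C| lies above the Hamming bound, so no 5-ary code of length 9 with d ≥ 3 can have 96122 codewords.


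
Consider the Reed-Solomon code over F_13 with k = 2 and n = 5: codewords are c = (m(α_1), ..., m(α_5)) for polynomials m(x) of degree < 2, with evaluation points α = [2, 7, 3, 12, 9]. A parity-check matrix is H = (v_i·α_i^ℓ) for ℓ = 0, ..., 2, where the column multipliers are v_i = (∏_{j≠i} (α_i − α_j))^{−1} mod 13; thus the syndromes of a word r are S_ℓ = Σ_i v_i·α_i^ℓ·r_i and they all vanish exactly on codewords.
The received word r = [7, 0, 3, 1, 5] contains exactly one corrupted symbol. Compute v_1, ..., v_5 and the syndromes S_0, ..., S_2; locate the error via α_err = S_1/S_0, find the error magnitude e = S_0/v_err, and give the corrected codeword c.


S = (9, 4, 9), error at position 4, error magnitude e = 8, c = [7, 0, 3, 6, 5].

Step 1: column multipliers v_i = (∏_{j≠i}(α_i − α_j))^{−1} mod 13.
  i = 1 (α = 2): (2−7)(2−3)(2−12)(2−9) = (−5)·(−1)·(−10)·(−7) = 350 ≡ 12, so v_1 = 12^{−1} = 12 (mod 13).
  i = 2 (α = 7): (7−2)(7−3)(7−12)(7−9) = 5·4·(−5)·(−2) = 200 ≡ 5, so v_2 = 5^{−1} = 8 (mod 13).
  i = 3 (α = 3): (3−2)(3−7)(3−12)(3−9) = 1·(−4)·(−9)·(−6) = −216 ≡ 5, so v_3 = 5^{−1} = 8 (mod 13).
  i = 4 (α = 12): (12−2)(12−7)(12−3)(12−9) = 10·5·9·3 = 1350 ≡ 11, so v_4 = 11^{−1} = 6 (mod 13).
  i = 5 (α = 9): (9−2)(9−7)(9−3)(9−12) = 7·2·6·(−3) = −252 ≡ 8, so v_5 = 8^{−1} = 5 (mod 13).
  v = [12, 8, 8, 6, 5].
Step 2: syndromes of r = [7, 0, 3, 1, 5] (all sums mod 13).
  S_0 = Σ v_i r_i = 12·7 + 8·0 + 8·3 + 6·1 + 5·5 = 139 ≡ 9.
  S_1 = Σ v_i α_i r_i = 12·2·7 + 8·7·0 + 8·3·3 + 6·12·1 + 5·9·5 = 537 ≡ 4.
  α_i^2 mod 13 = [4, 10, 9, 1, 3].
  S_2 = Σ v_i α_i^2 r_i = 12·4·7 + 8·10·0 + 8·9·3 + 6·1·1 + 5·3·5 = 633 ≡ 9.
  S = (9, 4, 9) ≠ 0, so r is not a codeword (an error is present).
Step 3: locate the error. For a single error e at position i, S_ℓ = v_i·e·α_i^ℓ, so α_err = S_1/S_0.
  S_0^{−1} = 9^{−1} = 3 (mod 13), so α_err = 4·3 = 12 ≡ 12 = α_4. Error position i = 4.
  Consistency check: S_2/S_1 = 9·10 = 90 ≡ 12 = α_err ✓ (single-error assumption holds).
Step 4: error magnitude e = S_0/v_4 = S_0·∏_{j≠4}(α_4 − α_j) = 9·11 = 99 ≡ 8 (mod 13).
Step 5: correct position 4: c_4 = r_4 − e = 1 − 8 ≡ 6 (mod 13). Hence c = [7, 0, 3, 6, 5].
  Check: interpolating c through the α_i gives m(x) = 2 + 9·x (degree < 2) with m(α_i) = c_i for every i, so c is indeed a codeword.


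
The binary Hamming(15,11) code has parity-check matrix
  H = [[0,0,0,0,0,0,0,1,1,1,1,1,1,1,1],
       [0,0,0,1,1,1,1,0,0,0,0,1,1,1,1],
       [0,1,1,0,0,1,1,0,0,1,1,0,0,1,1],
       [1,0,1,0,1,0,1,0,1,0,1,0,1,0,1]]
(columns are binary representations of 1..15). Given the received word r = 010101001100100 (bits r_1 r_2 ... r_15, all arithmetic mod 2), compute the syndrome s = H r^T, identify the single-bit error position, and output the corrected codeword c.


s = (1, 1, 1, 0)^T, error position = 14, corrected codeword c = 010101001100110

Compute s = H r^T mod 2 one row at a time:
  s_1 = 0 + 1 + 1 + 0 + 0 + 1 + 0 + 0 = 3 ≡ 1 (mod 2).
  s_2 = 1 + 0 + 1 + 0 + 0 + 1 + 0 + 0 = 3 ≡ 1 (mod 2).
  s_3 = 1 + 0 + 1 + 0 + 1 + 0 + 0 + 0 = 3 ≡ 1 (mod 2).
  s_4 = 0 + 0 + 0 + 0 + 1 + 0 + 1 + 0 = 2 ≡ 0 (mod 2).
s = (1, 1, 1, 0)^T — this equals column 14 of H (binary 1110), so error is at position 14.
Correct: flip bit 14 of r = 010101001100100 to get c = 010101001100110.


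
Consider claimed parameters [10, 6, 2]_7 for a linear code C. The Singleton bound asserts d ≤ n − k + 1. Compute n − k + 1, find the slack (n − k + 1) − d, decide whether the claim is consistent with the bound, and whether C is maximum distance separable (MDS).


Singleton RHS = n − k + 1 = 5, slack = 3, bound satisfied, not MDS.

Singleton bound: d ≤ n − k + 1.
Here n = 10, k = 6, so n − k + 1 = 5.
Given d = 2, check d ≤ 5: YES.
Slack = (n − k + 1) − d = 3.
The code is NOT MDS (slack = 3 > 0).
Description: the claimed parameters are [10, 6, 2]_7; such a code would be non-MDS.


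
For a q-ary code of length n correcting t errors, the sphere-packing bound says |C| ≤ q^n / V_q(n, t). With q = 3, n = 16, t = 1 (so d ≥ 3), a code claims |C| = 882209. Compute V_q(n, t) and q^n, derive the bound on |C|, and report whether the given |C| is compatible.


V_q(n, t) = 33, q^n = 43046721, Hamming bound = 1304446, |C| = 882209 ≤ bound (satisfied).

Step 1: Compute V_q(n, t) = Σ_{j=0}^1 C(n, j) (q−1)^j.
  j = 0: C(16,0)·(2)^0 = 1·1 = 1.
  j = 1: C(16,1)·(2)^1 = 16·2 = 32.
  V_q(n, t) = 1 + 32 = 33.
Step 2: q^n = 3^16 = 43046721.
Step 3: Hamming bound ⌊q^n / V_q(n,t)⌋ = ⌊43046721/33⌋ = 1304446.
Step 4: Compare |C| = 882209 to 1304446: satisfied.
The claimed |C| lies below the Hamming bound.


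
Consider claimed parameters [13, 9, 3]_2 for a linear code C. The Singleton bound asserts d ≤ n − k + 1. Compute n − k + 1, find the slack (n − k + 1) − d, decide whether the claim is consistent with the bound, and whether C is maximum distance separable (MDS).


Singleton RHS = n − k + 1 = 5, slack = 2, bound satisfied, not MDS.

Singleton bound: d ≤ n − k + 1.
Here n = 13, k = 9, so n − k + 1 = 5.
Given d = 3, check d ≤ 5: YES.
Slack = (n − k + 1) − d = 2.
The code is NOT MDS (slack = 2 > 0).
Description: the claimed parameters are [13, 9, 3]_2; such a code would be non-MDS.


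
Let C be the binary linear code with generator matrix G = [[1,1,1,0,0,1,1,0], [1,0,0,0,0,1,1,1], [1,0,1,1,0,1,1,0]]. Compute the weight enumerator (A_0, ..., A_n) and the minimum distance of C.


Weight distribution: A_0 = 1, A_2 = 1, A_3 = 2, A_4 = 1, A_5 = 2, A_6 = 1. Minimum distance d = 2.

Enumerate all 2^3 = 8 messages m ∈ F_2^3.
For each, compute codeword c = mG in F_2^8, then tally its weight.
  m = 000 → c = 00000000, weight = 0.
  m = 100 → c = 11100110, weight = 5.
  m = 010 → c = 10000111, weight = 4.
  m = 110 → c = 01100001, weight = 3.
  m = 001 → c = 10110110, weight = 5.
  m = 101 → c = 01010000, weight = 2.
  m = 011 → c = 00110001, weight = 3.
  m = 111 → c = 11010111, weight = 6.
Tally weights:
  weight 0: 1 codewords.
  weight 2: 1 codewords.
  weight 3: 2 codewords.
  weight 4: 1 codewords.
  weight 5: 2 codewords.
  weight 6: 1 codewords.
Minimum distance d = smallest w > 0 with A_w > 0 = 2.
Sanity: Σ A_w = 8 = 2^3 = 8 ✓.


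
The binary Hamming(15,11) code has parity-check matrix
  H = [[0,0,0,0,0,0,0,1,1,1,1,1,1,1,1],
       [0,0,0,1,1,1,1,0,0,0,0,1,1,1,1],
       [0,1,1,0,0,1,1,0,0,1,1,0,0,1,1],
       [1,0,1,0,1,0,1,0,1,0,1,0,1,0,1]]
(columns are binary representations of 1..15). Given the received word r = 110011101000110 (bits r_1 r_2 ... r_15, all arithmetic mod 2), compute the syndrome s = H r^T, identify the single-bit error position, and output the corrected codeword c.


s = (1, 1, 0, 1)^T, error position = 13, corrected codeword c = 110011101000010

Compute s = H r^T mod 2 one row at a time:
  s_1 = 0 + 1 + 0 + 0 + 0 + 1 + 1 + 0 = 3 ≡ 1 (mod 2).
  s_2 = 0 + 1 + 1 + 1 + 0 + 1 + 1 + 0 = 5 ≡ 1 (mod 2).
  s_3 = 1 + 0 + 1 + 1 + 0 + 0 + 1 + 0 = 4 ≡ 0 (mod 2).
  s_4 = 1 + 0 + 1 + 1 + 1 + 0 + 1 + 0 = 5 ≡ 1 (mod 2).
s = (1, 1, 0, 1)^T — this equals column 13 of H (binary 1101), so error is at position 13.
Correct: flip bit 13 of r = 110011101000110 to get c = 110011101000010.


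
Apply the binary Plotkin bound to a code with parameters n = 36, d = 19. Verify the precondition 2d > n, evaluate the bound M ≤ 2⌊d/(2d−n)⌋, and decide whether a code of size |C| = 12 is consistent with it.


Plotkin bound M ≤ 18; given |C| = 12 ≤ bound (satisfied).

Check applicability: 2d = 38, n = 36.
2d − n = 2 > 0, so Plotkin applies.
Compute d/(2d−n) = 19/2 ≈ 9.5000.
⌊d/(2d−n)⌋ = 9.
Plotkin bound: M ≤ 2·9 = 18.
Given |C| = 12, check: satisfied.
This |C| is below the Plotkin bound.


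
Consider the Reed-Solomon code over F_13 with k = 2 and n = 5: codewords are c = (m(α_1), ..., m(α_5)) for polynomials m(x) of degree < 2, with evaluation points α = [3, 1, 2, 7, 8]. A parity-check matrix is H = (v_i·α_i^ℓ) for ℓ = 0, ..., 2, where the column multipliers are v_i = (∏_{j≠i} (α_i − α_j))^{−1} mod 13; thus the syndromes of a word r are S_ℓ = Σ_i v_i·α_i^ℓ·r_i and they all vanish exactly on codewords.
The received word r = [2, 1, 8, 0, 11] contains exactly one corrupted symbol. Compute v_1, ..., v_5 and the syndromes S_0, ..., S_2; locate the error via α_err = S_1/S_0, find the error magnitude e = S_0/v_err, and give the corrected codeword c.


S = (10, 5, 9), error at position 4, error magnitude e = 9, c = [2, 1, 8, 4, 11].

Step 1: column multipliers v_i = (∏_{j≠i}(α_i − α_j))^{−1} mod 13.
  i = 1 (α = 3): (3−1)(3−2)(3−7)(3−8) = 2·1·(−4)·(−5) = 40 ≡ 1, so v_1 = 1^{−1} = 1 (mod 13).
  i = 2 (α = 1): (1−3)(1−2)(1−7)(1−8) = (−2)·(−1)·(−6)·(−7) = 84 ≡ 6, so v_2 = 6^{−1} = 11 (mod 13).
  i = 3 (α = 2): (2−3)(2−1)(2−7)(2−8) = (−1)·1·(−5)·(−6) = −30 ≡ 9, so v_3 = 9^{−1} = 3 (mod 13).
  i = 4 (α = 7): (7−3)(7−1)(7−2)(7−8) = 4·6·5·(−1) = −120 ≡ 10, so v_4 = 10^{−1} = 4 (mod 13).
  i = 5 (α = 8): (8−3)(8−1)(8−2)(8−7) = 5·7·6·1 = 210 ≡ 2, so v_5 = 2^{−1} = 7 (mod 13).
  v = [1, 11, 3, 4, 7].
Step 2: syndromes of r = [2, 1, 8, 0, 11] (all sums mod 13).
  S_0 = Σ v_i r_i = 1·2 + 11·1 + 3·8 + 4·0 + 7·11 = 114 ≡ 10.
  S_1 = Σ v_i α_i r_i = 1·3·2 + 11·1·1 + 3·2·8 + 4·7·0 + 7·8·11 = 681 ≡ 5.
  α_i^2 mod 13 = [9, 1, 4, 10, 12].
  S_2 = Σ v_i α_i^2 r_i = 1·9·2 + 11·1·1 + 3·4·8 + 4·10·0 + 7·12·11 = 1049 ≡ 9.
  S = (10, 5, 9) ≠ 0, so r is not a codeword (an error is present).
Step 3: locate the error. For a single error e at position i, S_ℓ = v_i·e·α_i^ℓ, so α_err = S_1/S_0.
  S_0^{−1} = 10^{−1} = 4 (mod 13), so α_err = 5·4 = 20 ≡ 7 = α_4. Error position i = 4.
  Consistency check: S_2/S_1 = 9·8 = 72 ≡ 7 = α_err ✓ (single-error assumption holds).
Step 4: error magnitude e = S_0/v_4 = S_0·∏_{j≠4}(α_4 − α_j) = 10·10 = 100 ≡ 9 (mod 13).
Step 5: correct position 4: c_4 = r_4 − e = 0 − 9 ≡ 4 (mod 13). Hence c = [2, 1, 8, 4, 11].
  Check: interpolating c through the α_i gives m(x) = 7 + 7·x (degree < 2) with m(α_i) = c_i for every i, so c is indeed a codeword.


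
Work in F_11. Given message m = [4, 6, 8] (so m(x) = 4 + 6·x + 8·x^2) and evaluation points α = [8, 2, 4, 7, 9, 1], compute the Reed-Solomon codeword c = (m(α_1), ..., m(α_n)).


c = [3, 4, 2, 9, 2, 7]

Message polynomial: m(x) = 4 + 6·x + 8·x^2 (mod 11).
For each evaluation point α_i, compute m(α_i) mod 11:
  α_1 = 8: Horner steps 8 → 4 → 3, so m(8) = 3.
  α_2 = 2: Horner steps 8 → 0 → 4, so m(2) = 4.
  α_3 = 4: Horner steps 8 → 5 → 2, so m(4) = 2.
  α_4 = 7: Horner steps 8 → 7 → 9, so m(7) = 9.
  α_5 = 9: Horner steps 8 → 1 → 2, so m(9) = 2.
  α_6 = 1: Horner steps 8 → 3 → 7, so m(1) = 7.
Codeword c = [3, 4, 2, 9, 2, 7] ∈ F_11^6.


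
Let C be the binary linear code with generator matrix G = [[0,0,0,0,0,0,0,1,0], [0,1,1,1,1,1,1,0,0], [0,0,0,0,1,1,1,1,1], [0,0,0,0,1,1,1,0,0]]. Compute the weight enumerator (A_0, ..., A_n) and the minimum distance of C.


Weight distribution: A_0 = 1, A_1 = 2, A_2 = 1, A_3 = 2, A_4 = 4, A_5 = 2, A_6 = 1, A_7 = 2, A_8 = 1. Minimum distance d = 1.

Enumerate all 2^4 = 16 messages m ∈ F_2^4.
For each, compute codeword c = mG in F_2^9, then tally its weight.
  m = 0000 → c = 000000000, weight = 0.
  m = 1000 → c = 000000010, weight = 1.
  m = 0100 → c = 011111100, weight = 6.
  m = 1100 → c = 011111110, weight = 7.
  m = 0010 → c = 000011111, weight = 5.
  m = 1010 → c = 000011101, weight = 4.
  m = 0110 → c = 011100011, weight = 5.
  m = 1110 → c = 011100001, weight = 4.
  m = 0001 → c = 000011100, weight = 3.
  m = 1001 → c = 000011110, weight = 4.
  m = 0101 → c = 011100000, weight = 3.
  m = 1101 → c = 011100010, weight = 4.
  m = 0011 → c = 000000011, weight = 2.
  m = 1011 → c = 000000001, weight = 1.
  m = 0111 → c = 011111111, weight = 8.
  m = 1111 → c = 011111101, weight = 7.
Tally weights:
  weight 0: 1 codewords.
  weight 1: 2 codewords.
  weight 2: 1 codewords.
  weight 3: 2 codewords.
  weight 4: 4 codewords.
  weight 5: 2 codewords.
  weight 6: 1 codewords.
  weight 7: 2 codewords.
  weight 8: 1 codewords.
Minimum distance d = smallest w > 0 with A_w > 0 = 1.
Sanity: Σ A_w = 16 = 2^4 = 16 ✓.


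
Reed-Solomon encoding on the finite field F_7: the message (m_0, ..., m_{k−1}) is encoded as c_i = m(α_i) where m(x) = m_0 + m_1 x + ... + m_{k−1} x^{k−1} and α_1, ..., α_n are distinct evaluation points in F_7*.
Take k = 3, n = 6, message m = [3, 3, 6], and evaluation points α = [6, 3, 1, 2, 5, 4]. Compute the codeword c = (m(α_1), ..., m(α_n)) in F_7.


c = [6, 3, 5, 5, 0, 6]

Message polynomial: m(x) = 3 + 3·x + 6·x^2 (mod 7).
For each evaluation point α_i, compute m(α_i) mod 7:
  α_1 = 6: Horner steps 6 → 4 → 6, so m(6) = 6.
  α_2 = 3: Horner steps 6 → 0 → 3, so m(3) = 3.
  α_3 = 1: Horner steps 6 → 2 → 5, so m(1) = 5.
  α_4 = 2: Horner steps 6 → 1 → 5, so m(2) = 5.
  α_5 = 5: Horner steps 6 → 5 → 0, so m(5) = 0.
  α_6 = 4: Horner steps 6 → 6 → 6, so m(4) = 6.
Codeword c = [6, 3, 5, 5, 0, 6] ∈ F_7^6.


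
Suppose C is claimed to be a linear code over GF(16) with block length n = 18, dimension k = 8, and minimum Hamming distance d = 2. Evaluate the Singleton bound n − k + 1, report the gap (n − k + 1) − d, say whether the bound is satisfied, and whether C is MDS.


Singleton RHS = n − k + 1 = 11, slack = 9, bound satisfied, not MDS.

Singleton bound: d ≤ n − k + 1.
Here n = 18, k = 8, so n − k + 1 = 11.
Given d = 2, check d ≤ 11: YES.
Slack = (n − k + 1) − d = 9.
The code is NOT MDS (slack = 9 > 0).
Description: the claimed parameters are [18, 8, 2]_16; such a code would be non-MDS.


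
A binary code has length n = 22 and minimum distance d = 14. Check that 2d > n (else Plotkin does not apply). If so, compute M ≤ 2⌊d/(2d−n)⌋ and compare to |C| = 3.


Plotkin bound M ≤ 4; given |C| = 3 ≤ bound (satisfied).

Check applicability: 2d = 28, n = 22.
2d − n = 6 > 0, so Plotkin applies.
Compute d/(2d−n) = 14/6 ≈ 2.3333.
⌊d/(2d−n)⌋ = 2.
Plotkin bound: M ≤ 2·2 = 4.
Given |C| = 3, check: satisfied.
This |C| is below the Plotkin bound.


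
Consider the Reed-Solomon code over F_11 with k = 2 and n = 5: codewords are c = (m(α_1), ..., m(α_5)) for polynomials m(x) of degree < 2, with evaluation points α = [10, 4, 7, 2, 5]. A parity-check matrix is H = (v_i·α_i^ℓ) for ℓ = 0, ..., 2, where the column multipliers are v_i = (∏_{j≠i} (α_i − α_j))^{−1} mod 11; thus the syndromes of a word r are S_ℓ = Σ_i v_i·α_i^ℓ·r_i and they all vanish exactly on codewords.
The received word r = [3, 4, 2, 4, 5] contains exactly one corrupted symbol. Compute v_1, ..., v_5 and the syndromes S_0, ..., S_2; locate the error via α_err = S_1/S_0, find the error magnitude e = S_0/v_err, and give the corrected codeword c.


S = (10, 7, 6), error at position 2, error magnitude e = 3, c = [3, 1, 2, 4, 5].

Step 1: column multipliers v_i = (∏_{j≠i}(α_i − α_j))^{−1} mod 11.
  i = 1 (α = 10): (10−4)(10−7)(10−2)(10−5) = 6·3·8·5 = 720 ≡ 5, so v_1 = 5^{−1} = 9 (mod 11).
  i = 2 (α = 4): (4−10)(4−7)(4−2)(4−5) = (−6)·(−3)·2·(−1) = −36 ≡ 8, so v_2 = 8^{−1} = 7 (mod 11).
  i = 3 (α = 7): (7−10)(7−4)(7−2)(7−5) = (−3)·3·5·2 = −90 ≡ 9, so v_3 = 9^{−1} = 5 (mod 11).
  i = 4 (α = 2): (2−10)(2−4)(2−7)(2−5) = (−8)·(−2)·(−5)·(−3) = 240 ≡ 9, so v_4 = 9^{−1} = 5 (mod 11).
  i = 5 (α = 5): (5−10)(5−4)(5−7)(5−2) = (−5)·1·(−2)·3 = 30 ≡ 8, so v_5 = 8^{−1} = 7 (mod 11).
  v = [9, 7, 5, 5, 7].
Step 2: syndromes of r = [3, 4, 2, 4, 5] (all sums mod 11).
  S_0 = Σ v_i r_i = 9·3 + 7·4 + 5·2 + 5·4 + 7·5 = 120 ≡ 10.
  S_1 = Σ v_i α_i r_i = 9·10·3 + 7·4·4 + 5·7·2 + 5·2·4 + 7·5·5 = 667 ≡ 7.
  α_i^2 mod 11 = [1, 5, 5, 4, 3].
  S_2 = Σ v_i α_i^2 r_i = 9·1·3 + 7·5·4 + 5·5·2 + 5·4·4 + 7·3·5 = 402 ≡ 6.
  S = (10, 7, 6) ≠ 0, so r is not a codeword (an error is present).
Step 3: locate the error. For a single error e at position i, S_ℓ = v_i·e·α_i^ℓ, so α_err = S_1/S_0.
  S_0^{−1} = 10^{−1} = 10 (mod 11), so α_err = 7·10 = 70 ≡ 4 = α_2. Error position i = 2.
  Consistency check: S_2/S_1 = 6·8 = 48 ≡ 4 = α_err ✓ (single-error assumption holds).
Step 4: error magnitude e = S_0/v_2 = S_0·∏_{j≠2}(α_2 − α_j) = 10·8 = 80 ≡ 3 (mod 11).
Step 5: correct position 2: c_2 = r_2 − e = 4 − 3 ≡ 1 (mod 11). Hence c = [3, 1, 2, 4, 5].
  Check: interpolating c through the α_i gives m(x) = 7 + 4·x (degree < 2) with m(α_i) = c_i for every i, so c is indeed a codeword.


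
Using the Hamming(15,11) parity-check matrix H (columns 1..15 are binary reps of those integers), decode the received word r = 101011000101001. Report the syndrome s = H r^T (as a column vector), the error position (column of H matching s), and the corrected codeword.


s = (1, 0, 0, 0)^T, error position = 8, corrected codeword c = 101011010101001

Compute s = H r^T mod 2 one row at a time:
  s_1 = 0 + 0 + 1 + 0 + 1 + 0 + 0 + 1 = 3 ≡ 1 (mod 2).
  s_2 = 0 + 1 + 1 + 0 + 1 + 0 + 0 + 1 = 4 ≡ 0 (mod 2).
  s_3 = 0 + 1 + 1 + 0 + 1 + 0 + 0 + 1 = 4 ≡ 0 (mod 2).
  s_4 = 1 + 1 + 1 + 0 + 0 + 0 + 0 + 1 = 4 ≡ 0 (mod 2).
s = (1, 0, 0, 0)^T — this equals column 8 of H (binary 1000), so error is at position 8.
Correct: flip bit 8 of r = 101011000101001 to get c = 101011010101001.


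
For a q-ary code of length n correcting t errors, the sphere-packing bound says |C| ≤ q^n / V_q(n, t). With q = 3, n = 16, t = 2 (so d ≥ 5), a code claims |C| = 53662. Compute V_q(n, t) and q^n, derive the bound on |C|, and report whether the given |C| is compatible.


V_q(n, t) = 513, q^n = 43046721, Hamming bound = 83911, |C| = 53662 ≤ bound (satisfied).

Step 1: Compute V_q(n, t) = Σ_{j=0}^2 C(n, j) (q−1)^j.
  j = 0: C(16,0)·(2)^0 = 1·1 = 1.
  j = 1: C(16,1)·(2)^1 = 16·2 = 32.
  j = 2: C(16,2)·(2)^2 = 120·4 = 480.
  V_q(n, t) = 1 + 32 + 480 = 513.
Step 2: q^n = 3^16 = 43046721.
Step 3: Hamming bound ⌊q^n / V_q(n,t)⌋ = ⌊43046721/513⌋ = 83911.
Step 4: Compare |C| = 53662 to 83911: satisfied.
The claimed |C| lies below the Hamming bound.


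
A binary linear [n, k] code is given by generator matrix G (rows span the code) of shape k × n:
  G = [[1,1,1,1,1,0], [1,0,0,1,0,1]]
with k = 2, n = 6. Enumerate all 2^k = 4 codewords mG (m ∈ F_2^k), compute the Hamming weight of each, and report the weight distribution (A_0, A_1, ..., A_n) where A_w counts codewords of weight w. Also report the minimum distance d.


Weight distribution: A_0 = 1, A_3 = 1, A_4 = 1, A_5 = 1. Minimum distance d = 3.

Enumerate all 2^2 = 4 messages m ∈ F_2^2.
For each, compute codeword c = mG in F_2^6, then tally its weight.
  m = 00 → c = 000000, weight = 0.
  m = 10 → c = 111110, weight = 5.
  m = 01 → c = 100101, weight = 3.
  m = 11 → c = 011011, weight = 4.
Tally weights:
  weight 0: 1 codewords.
  weight 3: 1 codewords.
  weight 4: 1 codewords.
  weight 5: 1 codewords.
Minimum distance d = smallest w > 0 with A_w > 0 = 3.
Sanity: Σ A_w = 4 = 2^2 = 4 ✓.


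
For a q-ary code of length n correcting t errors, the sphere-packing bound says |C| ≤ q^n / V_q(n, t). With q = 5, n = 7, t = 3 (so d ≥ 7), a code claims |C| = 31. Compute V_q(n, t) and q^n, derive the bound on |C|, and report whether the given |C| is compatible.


V_q(n, t) = 2605, q^n = 78125, Hamming bound = 29, |C| = 31 > bound (violated).

Step 1: Compute V_q(n, t) = Σ_{j=0}^3 C(n, j) (q−1)^j.
  j = 0: C(7,0)·(4)^0 = 1·1 = 1.
  j = 1: C(7,1)·(4)^1 = 7·4 = 28.
  j = 2: C(7,2)·(4)^2 = 21·16 = 336.
  j = 3: C(7,3)·(4)^3 = 35·64 = 2240.
  V_q(n, t) = 1 + 28 + 336 + 2240 = 2605.
Step 2: q^n = 5^7 = 78125.
Step 3: Hamming bound ⌊q^n / V_q(n,t)⌋ = ⌊78125/2605⌋ = 29.
Step 4: Compare |C| = 31 to 29: violated.
The claimed |C| lies above the Hamming bound, so no 5-ary code of length 7 with d ≥ 7 can have 31 codewords.


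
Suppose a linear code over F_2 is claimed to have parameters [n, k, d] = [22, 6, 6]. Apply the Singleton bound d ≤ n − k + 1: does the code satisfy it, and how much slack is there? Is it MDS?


Singleton RHS = n − k + 1 = 17, slack = 11, bound satisfied, not MDS.

Singleton bound: d ≤ n − k + 1.
Here n = 22, k = 6, so n − k + 1 = 17.
Given d = 6, check d ≤ 17: YES.
Slack = (n − k + 1) − d = 11.
The code is NOT MDS (slack = 11 > 0).
Description: the claimed parameters are [22, 6, 6]_2; such a code would be non-MDS.


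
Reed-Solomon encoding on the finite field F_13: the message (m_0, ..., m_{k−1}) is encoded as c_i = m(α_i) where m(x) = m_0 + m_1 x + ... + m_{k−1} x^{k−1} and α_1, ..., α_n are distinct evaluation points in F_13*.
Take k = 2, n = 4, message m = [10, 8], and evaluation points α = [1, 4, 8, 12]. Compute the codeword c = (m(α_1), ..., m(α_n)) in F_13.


c = [5, 3, 9, 2]

Message polynomial: m(x) = 10 + 8·x (mod 13).
For each evaluation point α_i, compute m(α_i) mod 13:
  α_1 = 1: Horner steps 8 → 5, so m(1) = 5.
  α_2 = 4: Horner steps 8 → 3, so m(4) = 3.
  α_3 = 8: Horner steps 8 → 9, so m(8) = 9.
  α_4 = 12: Horner steps 8 → 2, so m(12) = 2.
Codeword c = [5, 3, 9, 2] ∈ F_13^4.


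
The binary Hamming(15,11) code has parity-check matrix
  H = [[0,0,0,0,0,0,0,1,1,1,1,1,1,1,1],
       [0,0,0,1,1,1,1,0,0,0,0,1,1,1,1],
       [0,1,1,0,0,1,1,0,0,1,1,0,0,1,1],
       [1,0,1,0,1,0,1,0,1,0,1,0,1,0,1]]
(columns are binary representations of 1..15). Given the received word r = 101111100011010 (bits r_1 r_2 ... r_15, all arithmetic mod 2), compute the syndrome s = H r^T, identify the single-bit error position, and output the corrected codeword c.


s = (1, 0, 1, 1)^T, error position = 11, corrected codeword c = 101111100001010

Compute s = H r^T mod 2 one row at a time:
  s_1 = 0 + 0 + 0 + 1 + 1 + 0 + 1 + 0 = 3 ≡ 1 (mod 2).
  s_2 = 1 + 1 + 1 + 1 + 1 + 0 + 1 + 0 = 6 ≡ 0 (mod 2).
  s_3 = 0 + 1 + 1 + 1 + 0 + 1 + 1 + 0 = 5 ≡ 1 (mod 2).
  s_4 = 1 + 1 + 1 + 1 + 0 + 1 + 0 + 0 = 5 ≡ 1 (mod 2).
s = (1, 0, 1, 1)^T — this equals column 11 of H (binary 1011), so error is at position 11.
Correct: flip bit 11 of r = 101111100011010 to get c = 101111100001010.


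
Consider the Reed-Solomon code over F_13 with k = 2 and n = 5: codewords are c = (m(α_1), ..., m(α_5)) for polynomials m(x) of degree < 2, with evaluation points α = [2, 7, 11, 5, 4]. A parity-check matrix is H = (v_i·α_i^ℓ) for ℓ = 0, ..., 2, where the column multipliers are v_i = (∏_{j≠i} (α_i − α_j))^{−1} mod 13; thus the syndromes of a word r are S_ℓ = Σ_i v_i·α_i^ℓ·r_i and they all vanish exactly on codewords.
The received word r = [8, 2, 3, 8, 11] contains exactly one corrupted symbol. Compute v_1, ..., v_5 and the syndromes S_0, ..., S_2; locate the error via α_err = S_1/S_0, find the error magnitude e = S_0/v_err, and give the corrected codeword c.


S = (3, 6, 12), error at position 1, error magnitude e = 4, c = [4, 2, 3, 8, 11].

Step 1: column multipliers v_i = (∏_{j≠i}(α_i − α_j))^{−1} mod 13.
  i = 1 (α = 2): (2−7)(2−11)(2−5)(2−4) = (−5)·(−9)·(−3)·(−2) = 270 ≡ 10, so v_1 = 10^{−1} = 4 (mod 13).
  i = 2 (α = 7): (7−2)(7−11)(7−5)(7−4) = 5·(−4)·2·3 = −120 ≡ 10, so v_2 = 10^{−1} = 4 (mod 13).
  i = 3 (α = 11): (11−2)(11−7)(11−5)(11−4) = 9·4·6·7 = 1512 ≡ 4, so v_3 = 4^{−1} = 10 (mod 13).
  i = 4 (α = 5): (5−2)(5−7)(5−11)(5−4) = 3·(−2)·(−6)·1 = 36 ≡ 10, so v_4 = 10^{−1} = 4 (mod 13).
  i = 5 (α = 4): (4−2)(4−7)(4−11)(4−5) = 2·(−3)·(−7)·(−1) = −42 ≡ 10, so v_5 = 10^{−1} = 4 (mod 13).
  v = [4, 4, 10, 4, 4].
Step 2: syndromes of r = [8, 2, 3, 8, 11] (all sums mod 13).
  S_0 = Σ v_i r_i = 4·8 + 4·2 + 10·3 + 4·8 + 4·11 = 146 ≡ 3.
  S_1 = Σ v_i α_i r_i = 4·2·8 + 4·7·2 + 10·11·3 + 4·5·8 + 4·4·11 = 786 ≡ 6.
  α_i^2 mod 13 = [4, 10, 4, 12, 3].
  S_2 = Σ v_i α_i^2 r_i = 4·4·8 + 4·10·2 + 10·4·3 + 4·12·8 + 4·3·11 = 844 ≡ 12.
  S = (3, 6, 12) ≠ 0, so r is not a codeword (an error is present).
Step 3: locate the error. For a single error e at position i, S_ℓ = v_i·e·α_i^ℓ, so α_err = S_1/S_0.
  S_0^{−1} = 3^{−1} = 9 (mod 13), so α_err = 6·9 = 54 ≡ 2 = α_1. Error position i = 1.
  Consistency check: S_2/S_1 = 12·11 = 132 ≡ 2 = α_err ✓ (single-error assumption holds).
Step 4: error magnitude e = S_0/v_1 = S_0·∏_{j≠1}(α_1 − α_j) = 3·10 = 30 ≡ 4 (mod 13).
Step 5: correct position 1: c_1 = r_1 − e = 8 − 4 ≡ 4 (mod 13). Hence c = [4, 2, 3, 8, 11].
  Check: interpolating c through the α_i gives m(x) = 10 + 10·x (degree < 2) with m(α_i) = c_i for every i, so c is indeed a codeword.


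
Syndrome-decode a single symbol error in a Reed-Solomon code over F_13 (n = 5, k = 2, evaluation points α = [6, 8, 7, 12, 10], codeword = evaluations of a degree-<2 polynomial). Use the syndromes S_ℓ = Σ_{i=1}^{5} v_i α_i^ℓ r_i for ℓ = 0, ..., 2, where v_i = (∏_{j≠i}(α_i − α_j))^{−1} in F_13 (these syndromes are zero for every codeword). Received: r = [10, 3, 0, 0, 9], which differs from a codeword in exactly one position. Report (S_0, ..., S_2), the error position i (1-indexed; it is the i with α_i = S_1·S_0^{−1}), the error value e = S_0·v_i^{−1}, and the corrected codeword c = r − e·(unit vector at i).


S = (4, 9, 4), error at position 4, error magnitude e = 11, c = [10, 3, 0, 2, 9].

Step 1: column multipliers v_i = (∏_{j≠i}(α_i − α_j))^{−1} mod 13.
  i = 1 (α = 6): (6−8)(6−7)(6−12)(6−10) = (−2)·(−1)·(−6)·(−4) = 48 ≡ 9, so v_1 = 9^{−1} = 3 (mod 13).
  i = 2 (α = 8): (8−6)(8−7)(8−12)(8−10) = 2·1·(−4)·(−2) = 16 ≡ 3, so v_2 = 3^{−1} = 9 (mod 13).
  i = 3 (α = 7): (7−6)(7−8)(7−12)(7−10) = 1·(−1)·(−5)·(−3) = −15 ≡ 11, so v_3 = 11^{−1} = 6 (mod 13).
  i = 4 (α = 12): (12−6)(12−8)(12−7)(12−10) = 6·4·5·2 = 240 ≡ 6, so v_4 = 6^{−1} = 11 (mod 13).
  i = 5 (α = 10): (10−6)(10−8)(10−7)(10−12) = 4·2·3·(−2) = −48 ≡ 4, so v_5 = 4^{−1} = 10 (mod 13).
  v = [3, 9, 6, 11, 10].
Step 2: syndromes of r = [10, 3, 0, 0, 9] (all sums mod 13).
  S_0 = Σ v_i r_i = 3·10 + 9·3 + 6·0 + 11·0 + 10·9 = 147 ≡ 4.
  S_1 = Σ v_i α_i r_i = 3·6·10 + 9·8·3 + 6·7·0 + 11·12·0 + 10·10·9 = 1296 ≡ 9.
  α_i^2 mod 13 = [10, 12, 10, 1, 9].
  S_2 = Σ v_i α_i^2 r_i = 3·10·10 + 9·12·3 + 6·10·0 + 11·1·0 + 10·9·9 = 1434 ≡ 4.
  S = (4, 9, 4) ≠ 0, so r is not a codeword (an error is present).
Step 3: locate the error. For a single error e at position i, S_ℓ = v_i·e·α_i^ℓ, so α_err = S_1/S_0.
  S_0^{−1} = 4^{−1} = 10 (mod 13), so α_err = 9·10 = 90 ≡ 12 = α_4. Error position i = 4.
  Consistency check: S_2/S_1 = 4·3 = 12 ≡ 12 = α_err ✓ (single-error assumption holds).
Step 4: error magnitude e = S_0/v_4 = S_0·∏_{j≠4}(α_4 − α_j) = 4·6 = 24 ≡ 11 (mod 13).
Step 5: correct position 4: c_4 = r_4 − e = 0 − 11 ≡ 2 (mod 13). Hence c = [10, 3, 0, 2, 9].
  Check: interpolating c through the α_i gives m(x) = 5 + 3·x (degree < 2) with m(α_i) = c_i for every i, so c is indeed a codeword.


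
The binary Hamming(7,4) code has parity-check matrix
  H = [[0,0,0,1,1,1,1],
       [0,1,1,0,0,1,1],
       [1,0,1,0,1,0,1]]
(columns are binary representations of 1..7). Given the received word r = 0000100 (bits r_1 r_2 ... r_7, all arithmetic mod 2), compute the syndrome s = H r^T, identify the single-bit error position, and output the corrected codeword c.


s = (1, 0, 1)^T, error position = 5, corrected codeword c = 0000000

Compute s = H r^T mod 2 one row at a time:
  s_1 = 0 + 1 + 0 + 0 = 1 ≡ 1 (mod 2).
  s_2 = 0 + 0 + 0 + 0 = 0 ≡ 0 (mod 2).
  s_3 = 0 + 0 + 1 + 0 = 1 ≡ 1 (mod 2).
s = (1, 0, 1)^T — this equals column 5 of H (binary 101), so error is at position 5.
Correct: flip bit 5 of r = 0000100 to get c = 0000000.


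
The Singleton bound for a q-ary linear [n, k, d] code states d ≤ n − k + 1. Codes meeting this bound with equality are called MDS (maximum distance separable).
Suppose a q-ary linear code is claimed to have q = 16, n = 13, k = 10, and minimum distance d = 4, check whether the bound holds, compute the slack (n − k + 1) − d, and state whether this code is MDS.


Singleton RHS = n − k + 1 = 4, slack = 0, bound satisfied, MDS.

Singleton bound: d ≤ n − k + 1.
Here n = 13, k = 10, so n − k + 1 = 4.
Given d = 4, check d ≤ 4: YES.
Slack = (n − k + 1) − d = 0.
The code is MDS (slack = 0).
Description: the claimed parameters are [13, 10, 4]_16; such a code would be MDS (meets Singleton bound).


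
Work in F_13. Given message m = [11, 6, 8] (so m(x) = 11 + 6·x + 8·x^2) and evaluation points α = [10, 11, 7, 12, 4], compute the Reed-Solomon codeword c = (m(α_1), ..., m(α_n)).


c = [0, 5, 3, 0, 7]

Message polynomial: m(x) = 11 + 6·x + 8·x^2 (mod 13).
For each evaluation point α_i, compute m(α_i) mod 13:
  α_1 = 10: Horner steps 8 → 8 → 0, so m(10) = 0.
  α_2 = 11: Horner steps 8 → 3 → 5, so m(11) = 5.
  α_3 = 7: Horner steps 8 → 10 → 3, so m(7) = 3.
  α_4 = 12: Horner steps 8 → 11 → 0, so m(12) = 0.
  α_5 = 4: Horner steps 8 → 12 → 7, so m(4) = 7.
Codeword c = [0, 5, 3, 0, 7] ∈ F_13^5.


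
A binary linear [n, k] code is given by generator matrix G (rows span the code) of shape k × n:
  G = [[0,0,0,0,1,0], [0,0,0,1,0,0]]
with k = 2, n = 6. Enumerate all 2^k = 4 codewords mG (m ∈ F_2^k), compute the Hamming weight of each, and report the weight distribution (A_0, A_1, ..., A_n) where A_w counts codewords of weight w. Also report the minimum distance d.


Weight distribution: A_0 = 1, A_1 = 2, A_2 = 1. Minimum distance d = 1.

Enumerate all 2^2 = 4 messages m ∈ F_2^2.
For each, compute codeword c = mG in F_2^6, then tally its weight.
  m = 00 → c = 000000, weight = 0.
  m = 10 → c = 000010, weight = 1.
  m = 01 → c = 000100, weight = 1.
  m = 11 → c = 000110, weight = 2.
Tally weights:
  weight 0: 1 codewords.
  weight 1: 2 codewords.
  weight 2: 1 codewords.
Minimum distance d = smallest w > 0 with A_w > 0 = 1.
Sanity: Σ A_w = 4 = 2^2 = 4 ✓.


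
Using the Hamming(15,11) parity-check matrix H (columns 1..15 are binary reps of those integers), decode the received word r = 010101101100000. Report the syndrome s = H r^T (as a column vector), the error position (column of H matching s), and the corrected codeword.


s = (0, 1, 0, 0)^T, error position = 4, corrected codeword c = 010001101100000

Compute s = H r^T mod 2 one row at a time:
  s_1 = 0 + 1 + 1 + 0 + 0 + 0 + 0 + 0 = 2 ≡ 0 (mod 2).
  s_2 = 1 + 0 + 1 + 1 + 0 + 0 + 0 + 0 = 3 ≡ 1 (mod 2).
  s_3 = 1 + 0 + 1 + 1 + 1 + 0 + 0 + 0 = 4 ≡ 0 (mod 2).
  s_4 = 0 + 0 + 0 + 1 + 1 + 0 + 0 + 0 = 2 ≡ 0 (mod 2).
s = (0, 1, 0, 0)^T — this equals column 4 of H (binary 0100), so error is at position 4.
Correct: flip bit 4 of r = 010101101100000 to get c = 010001101100000.


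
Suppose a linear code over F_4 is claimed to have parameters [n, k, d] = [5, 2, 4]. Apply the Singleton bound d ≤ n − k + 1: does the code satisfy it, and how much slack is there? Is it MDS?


Singleton RHS = n − k + 1 = 4, slack = 0, bound satisfied, MDS.

Singleton bound: d ≤ n − k + 1.
Here n = 5, k = 2, so n − k + 1 = 4.
Given d = 4, check d ≤ 4: YES.
Slack = (n − k + 1) − d = 0.
The code is MDS (slack = 0).
Description: the claimed parameters are [5, 2, 4]_4; such a code would be MDS (meets Singleton bound).


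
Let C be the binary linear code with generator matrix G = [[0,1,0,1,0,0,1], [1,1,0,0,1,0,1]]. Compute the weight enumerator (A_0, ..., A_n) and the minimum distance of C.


Weight distribution: A_0 = 1, A_3 = 2, A_4 = 1. Minimum distance d = 3.

Enumerate all 2^2 = 4 messages m ∈ F_2^2.
For each, compute codeword c = mG in F_2^7, then tally its weight.
  m = 00 → c = 0000000, weight = 0.
  m = 10 → c = 0101001, weight = 3.
  m = 01 → c = 1100101, weight = 4.
  m = 11 → c = 1001100, weight = 3.
Tally weights:
  weight 0: 1 codewords.
  weight 3: 2 codewords.
  weight 4: 1 codewords.
Minimum distance d = smallest w > 0 with A_w > 0 = 3.
Sanity: Σ A_w = 4 = 2^2 = 4 ✓.


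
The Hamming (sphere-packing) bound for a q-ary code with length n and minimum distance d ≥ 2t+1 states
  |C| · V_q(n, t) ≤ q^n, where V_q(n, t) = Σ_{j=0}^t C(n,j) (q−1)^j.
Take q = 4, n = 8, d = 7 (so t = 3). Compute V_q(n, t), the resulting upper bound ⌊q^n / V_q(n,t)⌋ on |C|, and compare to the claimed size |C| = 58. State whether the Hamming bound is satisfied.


V_q(n, t) = 1789, q^n = 65536, Hamming bound = 36, |C| = 58 > bound (violated).

Step 1: Compute V_q(n, t) = Σ_{j=0}^3 C(n, j) (q−1)^j.
  j = 0: C(8,0)·(3)^0 = 1·1 = 1.
  j = 1: C(8,1)·(3)^1 = 8·3 = 24.
  j = 2: C(8,2)·(3)^2 = 28·9 = 252.
  j = 3: C(8,3)·(3)^3 = 56·27 = 1512.
  V_q(n, t) = 1 + 24 + 252 + 1512 = 1789.
Step 2: q^n = 4^8 = 65536.
Step 3: Hamming bound ⌊q^n / V_q(n,t)⌋ = ⌊65536/1789⌋ = 36.
Step 4: Compare |C| = 58 to 36: violated.
The claimed |C| lies above the Hamming bound, so no 4-ary code of length 8 with d ≥ 7 can have 58 codewords.


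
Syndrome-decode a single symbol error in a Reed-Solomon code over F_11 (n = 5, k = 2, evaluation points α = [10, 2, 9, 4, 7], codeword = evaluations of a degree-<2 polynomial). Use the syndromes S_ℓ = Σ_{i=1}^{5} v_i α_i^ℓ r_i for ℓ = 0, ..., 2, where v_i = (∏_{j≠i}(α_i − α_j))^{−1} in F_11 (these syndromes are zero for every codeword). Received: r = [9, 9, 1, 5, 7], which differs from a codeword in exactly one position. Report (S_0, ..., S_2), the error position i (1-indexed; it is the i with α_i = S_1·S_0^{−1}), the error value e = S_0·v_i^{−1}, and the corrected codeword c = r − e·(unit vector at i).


S = (2, 4, 8), error at position 2, error magnitude e = 9, c = [9, 0, 1, 5, 7].

Step 1: column multipliers v_i = (∏_{j≠i}(α_i − α_j))^{−1} mod 11.
  i = 1 (α = 10): (10−2)(10−9)(10−4)(10−7) = 8·1·6·3 = 144 ≡ 1, so v_1 = 1^{−1} = 1 (mod 11).
  i = 2 (α = 2): (2−10)(2−9)(2−4)(2−7) = (−8)·(−7)·(−2)·(−5) = 560 ≡ 10, so v_2 = 10^{−1} = 10 (mod 11).
  i = 3 (α = 9): (9−10)(9−2)(9−4)(9−7) = (−1)·7·5·2 = −70 ≡ 7, so v_3 = 7^{−1} = 8 (mod 11).
  i = 4 (α = 4): (4−10)(4−2)(4−9)(4−7) = (−6)·2·(−5)·(−3) = −180 ≡ 7, so v_4 = 7^{−1} = 8 (mod 11).
  i = 5 (α = 7): (7−10)(7−2)(7−9)(7−4) = (−3)·5·(−2)·3 = 90 ≡ 2, so v_5 = 2^{−1} = 6 (mod 11).
  v = [1, 10, 8, 8, 6].
Step 2: syndromes of r = [9, 9, 1, 5, 7] (all sums mod 11).
  S_0 = Σ v_i r_i = 1·9 + 10·9 + 8·1 + 8·5 + 6·7 = 189 ≡ 2.
  S_1 = Σ v_i α_i r_i = 1·10·9 + 10·2·9 + 8·9·1 + 8·4·5 + 6·7·7 = 796 ≡ 4.
  α_i^2 mod 11 = [1, 4, 4, 5, 5].
  S_2 = Σ v_i α_i^2 r_i = 1·1·9 + 10·4·9 + 8·4·1 + 8·5·5 + 6·5·7 = 811 ≡ 8.
  S = (2, 4, 8) ≠ 0, so r is not a codeword (an error is present).
Step 3: locate the error. For a single error e at position i, S_ℓ = v_i·e·α_i^ℓ, so α_err = S_1/S_0.
  S_0^{−1} = 2^{−1} = 6 (mod 11), so α_err = 4·6 = 24 ≡ 2 = α_2. Error position i = 2.
  Consistency check: S_2/S_1 = 8·3 = 24 ≡ 2 = α_err ✓ (single-error assumption holds).
Step 4: error magnitude e = S_0/v_2 = S_0·∏_{j≠2}(α_2 − α_j) = 2·10 = 20 ≡ 9 (mod 11).
Step 5: correct position 2: c_2 = r_2 − e = 9 − 9 ≡ 0 (mod 11). Hence c = [9, 0, 1, 5, 7].
  Check: interpolating c through the α_i gives m(x) = 6 + 8·x (degree < 2) with m(α_i) = c_i for every i, so c is indeed a codeword.
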